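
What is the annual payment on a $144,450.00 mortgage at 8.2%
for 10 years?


Formula: PMT = PV * r / (1 - (1+r)^(-n))
Denominator: 1 - (1 + 0.082)^(-10) = 0.545297
Numerator: $144,450.00 * 0.082 = 11844.9
PMT = 11844.9 / 0.545297 = $21,721.91

$21,721.91


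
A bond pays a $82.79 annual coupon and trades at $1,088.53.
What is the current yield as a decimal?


Formula: Current yield = annual coupon / price
Substituting: CY = $82.79 / $1,088.53
CY = 0.076057

0.076057


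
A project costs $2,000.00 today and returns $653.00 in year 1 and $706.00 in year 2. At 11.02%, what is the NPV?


Formula: NPV = C0 + C1/(1+r) + C2/(1+r)^2
Discount C1: $653.00 / (1 + 0.1102) = $588.18
Discount C2: $706.00 / (1 + 0.1102)^2 = $572.80
NPV = -$2,000.00 + $588.18 + $572.80 = -$839.02

-$839.02


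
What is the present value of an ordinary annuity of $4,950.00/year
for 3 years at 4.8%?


Formula: PV = PMT * (1 - (1+r)^(-n)) / r
Discount factor: (1 + 0.048)^(-3) = 0.868793
Bracket: 1 - 0.868793 = 0.131207
PV = $4,950.00 * 0.131207 / 0.048 = $13,530.76

$13,530.76


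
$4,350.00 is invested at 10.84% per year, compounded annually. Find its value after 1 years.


Formula: FV = P * (1 + r)^n
Substituting: FV = $4,350.00 * (1 + 0.1084)^1
Growth factor: (1.1084)^1 = 1.1084
FV = $4,350.00 * 1.1084 = $4,821.54

$4,821.54


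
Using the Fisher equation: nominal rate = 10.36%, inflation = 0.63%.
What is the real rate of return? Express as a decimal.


Formula: (1 + r_real) = (1 + r_nom) / (1 + inflation)
Substituting: (1 + r_real) = 1.1036 / 1.0063
(1 + r_real) = 1.096691
r_real = 1.096691 - 1 = 0.096691

0.096691


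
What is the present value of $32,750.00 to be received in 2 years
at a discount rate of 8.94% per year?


Formula: PV = FV / (1 + r)^n
Substituting: PV = $32,750.00 / (1 + 0.0894)^2
Discount factor: (1.0894)^2 = 1.186792
PV = $32,750.00 / 1.186792 = $27,595.39

$27,595.39


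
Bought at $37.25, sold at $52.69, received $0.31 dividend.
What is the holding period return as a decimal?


Formula: HPR = (P1 - P0 + D) / P0
Gain: $52.69 - $37.25 + $0.31 = $15.75
HPR = $15.75 / $37.25 = 0.4228

0.4228


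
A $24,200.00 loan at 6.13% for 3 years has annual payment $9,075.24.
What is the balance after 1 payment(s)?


Formula: Balance = PV*(1+r)^k - PMT*((1+r)^k - 1)/r
Growth: (1 + 0.0613)^1 = 1.0613
Accumulated factor: ((1+r)^k - 1)/r = 1.0
Balance = $24,200.00 * 1.0613 - $9,075.24 * 1.0
Balance = $16,608.22

$16,608.22


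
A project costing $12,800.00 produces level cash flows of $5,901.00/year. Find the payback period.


Formula: Payback = investment / annual cash flow
Substituting: Payback = $12,800.00 / $5,901.00
Payback = 2.1691 years

2.1691 years


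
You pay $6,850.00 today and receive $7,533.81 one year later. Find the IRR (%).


Formula: IRR = C1/C0 - 1
Substituting: IRR = $7,533.81 / $6,850.00 - 1
Ratio: 1.099826 - 1 = 0.099826
IRR = 9.9826%

9.9826%


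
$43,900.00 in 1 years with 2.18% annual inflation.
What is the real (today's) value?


Formula: Real value = nominal / (1 + inflation)^years
Price level: (1 + 0.0218)^1 = 1.0218
Real value = $43,900.00 / 1.0218 = $42,963.40

$42,963.40


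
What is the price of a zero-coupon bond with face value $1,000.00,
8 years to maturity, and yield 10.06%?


Formula: Price = FV / (1 + r)^n
Substituting: Price = $1,000.00 / (1 + 0.1006)^8
Discount factor: (1.1006)^8 = 2.152961
Price = $1,000.00 / 2.152961 = $464.48

$464.48


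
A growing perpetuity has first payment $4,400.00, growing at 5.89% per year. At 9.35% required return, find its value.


Formula: PV = C / (r - g)
Spread: r - g = 0.0935 - 0.0589 = 0.0346
Substituting: PV = $4,400.00 / 0.0346
PV = $127,167.63

$127,167.63


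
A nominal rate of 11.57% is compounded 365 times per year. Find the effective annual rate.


Formula: EAR = (1 + r/m)^m - 1
Period rate: r/m = 0.1157 / 365 = 0.000317
Compounding: (1 + 0.000317)^365 = 1.122638
EAR = 1.122638 - 1 = 0.122638

0.122638


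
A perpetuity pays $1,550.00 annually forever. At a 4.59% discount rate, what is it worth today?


Formula: PV = C / r
Substituting: PV = $1,550.00 / 0.0459
PV = $33,769.06

$33,769.06


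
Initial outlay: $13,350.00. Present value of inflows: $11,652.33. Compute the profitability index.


Formula: PI = PV(cash flows) / initial investment
Substituting: PI = $11,652.33 / $13,350.00
PI = 0.8728

0.8728


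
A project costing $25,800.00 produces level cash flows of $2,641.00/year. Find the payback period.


Formula: Payback = investment / annual cash flow
Substituting: Payback = $25,800.00 / $2,641.00
Payback = 9.769 years

9.769 years


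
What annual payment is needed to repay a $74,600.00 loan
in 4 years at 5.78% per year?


Formula: PMT = PV * r / (1 - (1+r)^(-n))
Denominator: 1 - (1 + 0.0578)^(-4) = 0.201296
Numerator: $74,600.00 * 0.0578 = 4311.88
PMT = 4311.88 / 0.201296 = $21,420.57

$21,420.57


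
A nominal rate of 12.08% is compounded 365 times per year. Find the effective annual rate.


Formula: EAR = (1 + r/m)^m - 1
Period rate: r/m = 0.1208 / 365 = 0.000331
Compounding: (1 + 0.000331)^365 = 1.128377
EAR = 1.128377 - 1 = 0.128377

0.128377


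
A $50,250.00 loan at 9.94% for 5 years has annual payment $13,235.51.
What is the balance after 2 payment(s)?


Formula: Balance = PV*(1+r)^k - PMT*((1+r)^k - 1)/r
Growth: (1 + 0.0994)^2 = 1.20868
Accumulated factor: ((1+r)^k - 1)/r = 2.0994
Balance = $50,250.00 * 1.20868 - $13,235.51 * 2.0994
Balance = $32,949.56

$32,949.56


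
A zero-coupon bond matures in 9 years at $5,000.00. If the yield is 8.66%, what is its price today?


Formula: Price = FV / (1 + r)^n
Substituting: Price = $5,000.00 / (1 + 0.0866)^9
Discount factor: (1.0866)^9 = 2.111676
Price = $5,000.00 / 2.111676 = $2,367.79

$2,367.79


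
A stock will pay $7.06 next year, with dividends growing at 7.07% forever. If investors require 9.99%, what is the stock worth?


Formula: P = D1 / (r - g)
Spread: r - g = 0.0999 - 0.0707 = 0.0292
Substituting: P = $7.06 / 0.0292
P = $241.78

$241.78


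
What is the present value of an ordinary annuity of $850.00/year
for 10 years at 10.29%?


Formula: PV = PMT * (1 - (1+r)^(-n)) / r
Discount factor: (1 + 0.1029)^(-10) = 0.375525
Bracket: 1 - 0.375525 = 0.624475
PV = $850.00 * 0.624475 / 0.1029 = $5,158.44

$5,158.44


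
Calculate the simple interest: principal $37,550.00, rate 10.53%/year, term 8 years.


Formula: I = P * r * t
Substituting: I = $37,550.00 * 0.1053 * 8
Step: I = $37,550.00 * 0.8424
I = $31,632.12

$31,632.12


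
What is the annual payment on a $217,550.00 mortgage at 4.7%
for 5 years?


Formula: PMT = PV * r / (1 - (1+r)^(-n))
Denominator: 1 - (1 + 0.047)^(-5) = 0.205184
Numerator: $217,550.00 * 0.047 = 10224.85
PMT = 10224.85 / 0.205184 = $49,832.59

$49,832.59


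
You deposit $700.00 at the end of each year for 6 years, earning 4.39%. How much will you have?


Formula: FV = PMT * ((1+r)^n - 1) / r
Growth factor: (1 + 0.0439)^6 = 1.294057
Numerator: 1.294057 - 1 = 0.294057
FV = $700.00 * 0.294057 / 0.0439 = $4,688.84

$4,688.84


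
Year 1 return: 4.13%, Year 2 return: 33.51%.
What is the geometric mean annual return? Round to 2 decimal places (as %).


Formula: Geometric mean = ((1+r1)*(1+r2))^(1/2) - 1
Product: (1 + 0.0413) * (1 + 0.3351) = 1.0413 * 1.3351 = 1.39024
Square root: 1.39024^0.5 = 1.179084
Geometric mean = 1.179084 - 1 = 0.179084
As percentage: 17.91%

17.91%


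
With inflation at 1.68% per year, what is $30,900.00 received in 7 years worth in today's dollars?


Formula: Real value = nominal / (1 + inflation)^years
Price level: (1 + 0.0168)^7 = 1.123696
Real value = $30,900.00 / 1.123696 = $27,498.55

$27,498.55


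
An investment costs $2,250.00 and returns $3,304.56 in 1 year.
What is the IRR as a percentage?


Formula: IRR = C1/C0 - 1
Substituting: IRR = $3,304.56 / $2,250.00 - 1
Ratio: 1.468693 - 1 = 0.468693
IRR = 46.8693%

46.8693%


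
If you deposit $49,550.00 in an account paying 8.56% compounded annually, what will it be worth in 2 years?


Formula: FV = P * (1 + r)^n
Substituting: FV = $49,550.00 * (1 + 0.0856)^2
Growth factor: (1.0856)^2 = 1.178527
FV = $49,550.00 * 1.178527 = $58,396.03

$58,396.03


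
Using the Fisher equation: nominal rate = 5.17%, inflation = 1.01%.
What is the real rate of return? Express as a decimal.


Formula: (1 + r_real) = (1 + r_nom) / (1 + inflation)
Substituting: (1 + r_real) = 1.0517 / 1.0101
(1 + r_real) = 1.041184
r_real = 1.041184 - 1 = 0.041184

0.041184


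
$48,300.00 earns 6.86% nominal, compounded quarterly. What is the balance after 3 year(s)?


Formula: FV = P * (1 + r/m)^(m*t)
Period rate: r/m = 0.0686 / 4 = 0.01715
Total periods: m*t = 4 * 3 = 12
Growth factor: (1 + 0.01715)^12 = 1.226366
FV = $48,300.00 * 1.226366 = $59,233.47

$59,233.47


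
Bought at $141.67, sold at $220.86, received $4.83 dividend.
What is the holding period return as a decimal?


Formula: HPR = (P1 - P0 + D) / P0
Gain: $220.86 - $141.67 + $4.83 = $84.02
HPR = $84.02 / $141.67 = 0.5931

0.5931


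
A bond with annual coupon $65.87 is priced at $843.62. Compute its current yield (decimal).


Formula: Current yield = annual coupon / price
Substituting: CY = $65.87 / $843.62
CY = 0.07808

0.07808


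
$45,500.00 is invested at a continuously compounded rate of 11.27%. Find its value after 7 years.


Formula: FV = P * e^(r*t)
Exponent: r*t = 0.1127 * 7 = 0.7889
e^(0.7889) = 2.200974
FV = $45,500.00 * 2.200974 = $100,144.32

$100,144.32


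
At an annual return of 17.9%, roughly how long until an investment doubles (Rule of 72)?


Formula: Years ≈ 72 / r
Substituting: Years ≈ 72 / 17.9
Years ≈ 4.0

4.0 years


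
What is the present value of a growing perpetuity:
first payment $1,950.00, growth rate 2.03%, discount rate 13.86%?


Formula: PV = C / (r - g)
Spread: r - g = 0.1386 - 0.0203 = 0.1183
Substituting: PV = $1,950.00 / 0.1183
PV = $16,483.52

$16,483.52


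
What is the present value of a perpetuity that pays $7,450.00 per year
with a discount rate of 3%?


Formula: PV = C / r
Substituting: PV = $7,450.00 / 0.03
PV = $248,333.33

$248,333.33


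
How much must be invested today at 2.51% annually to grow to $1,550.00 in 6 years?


Formula: PV = FV / (1 + r)^n
Substituting: PV = $1,550.00 / (1 + 0.0251)^6
Discount factor: (1.0251)^6 = 1.160372
PV = $1,550.00 / 1.160372 = $1,335.78

$1,335.78


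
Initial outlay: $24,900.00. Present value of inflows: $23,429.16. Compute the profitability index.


Formula: PI = PV(cash flows) / initial investment
Substituting: PI = $23,429.16 / $24,900.00
PI = 0.9409

0.9409


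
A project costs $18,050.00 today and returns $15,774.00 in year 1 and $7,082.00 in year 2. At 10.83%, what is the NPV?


Formula: NPV = C0 + C1/(1+r) + C2/(1+r)^2
Discount C1: $15,774.00 / (1 + 0.1083) = $14,232.61
Discount C2: $7,082.00 / (1 + 0.1083)^2 = $5,765.56
NPV = -$18,050.00 + $14,232.61 + $5,765.56 = $1,948.17

$1,948.17


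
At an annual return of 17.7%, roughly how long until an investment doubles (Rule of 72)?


Formula: Years ≈ 72 / r
Substituting: Years ≈ 72 / 17.7
Years ≈ 4.1

4.1 years


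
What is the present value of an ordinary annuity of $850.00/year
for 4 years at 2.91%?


Formula: PV = PMT * (1 - (1+r)^(-n)) / r
Discount factor: (1 + 0.0291)^(-4) = 0.891599
Bracket: 1 - 0.891599 = 0.108401
PV = $850.00 * 0.108401 / 0.0291 = $3,166.35

$3,166.35


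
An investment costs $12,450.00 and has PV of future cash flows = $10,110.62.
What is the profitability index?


Formula: PI = PV(cash flows) / initial investment
Substituting: PI = $10,110.62 / $12,450.00
PI = 0.8121

0.8121


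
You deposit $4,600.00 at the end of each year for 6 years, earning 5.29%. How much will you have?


Formula: FV = PMT * ((1+r)^n - 1) / r
Growth factor: (1 + 0.0529)^6 = 1.362457
Numerator: 1.362457 - 1 = 0.362457
FV = $4,600.00 * 0.362457 / 0.0529 = $31,517.99

$31,517.99


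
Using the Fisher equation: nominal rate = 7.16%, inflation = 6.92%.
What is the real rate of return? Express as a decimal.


Formula: (1 + r_real) = (1 + r_nom) / (1 + inflation)
Substituting: (1 + r_real) = 1.0716 / 1.0692
(1 + r_real) = 1.002245
r_real = 1.002245 - 1 = 0.002245

0.002245


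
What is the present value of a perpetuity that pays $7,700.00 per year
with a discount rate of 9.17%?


Formula: PV = C / r
Substituting: PV = $7,700.00 / 0.0917
PV = $83,969.47

$83,969.47


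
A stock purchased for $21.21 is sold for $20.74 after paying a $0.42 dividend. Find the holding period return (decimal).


Formula: HPR = (P1 - P0 + D) / P0
Gain: $20.74 - $21.21 + $0.42 = -$0.05
HPR = -$0.05 / $21.21 = -0.0024

-0.0024


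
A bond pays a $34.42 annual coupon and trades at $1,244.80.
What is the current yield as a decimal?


Formula: Current yield = annual coupon / price
Substituting: CY = $34.42 / $1,244.80
CY = 0.027651

0.027651


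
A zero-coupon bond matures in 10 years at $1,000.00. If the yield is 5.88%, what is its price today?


Formula: Price = FV / (1 + r)^n
Substituting: Price = $1,000.00 / (1 + 0.0588)^10
Discount factor: (1.0588)^10 = 1.770677
Price = $1,000.00 / 1.770677 = $564.76

$564.76


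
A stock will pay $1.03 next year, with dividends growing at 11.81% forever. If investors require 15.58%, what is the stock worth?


Formula: P = D1 / (r - g)
Spread: r - g = 0.1558 - 0.1181 = 0.0377
Substituting: P = $1.03 / 0.0377
P = $27.32

$27.32


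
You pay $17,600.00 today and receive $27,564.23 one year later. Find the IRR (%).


Formula: IRR = C1/C0 - 1
Substituting: IRR = $27,564.23 / $17,600.00 - 1
Ratio: 1.566149 - 1 = 0.566149
IRR = 56.6149%

56.6149%


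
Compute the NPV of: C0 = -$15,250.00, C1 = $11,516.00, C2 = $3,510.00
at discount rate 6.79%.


Formula: NPV = C0 + C1/(1+r) + C2/(1+r)^2
Discount C1: $11,516.00 / (1 + 0.0679) = $10,783.78
Discount C2: $3,510.00 / (1 + 0.0679)^2 = $3,077.84
NPV = -$15,250.00 + $10,783.78 + $3,077.84 = -$1,388.38

-$1,388.38


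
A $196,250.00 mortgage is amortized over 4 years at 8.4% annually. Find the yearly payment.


Formula: PMT = PV * r / (1 - (1+r)^(-n))
Denominator: 1 - (1 + 0.084)^(-4) = 0.275759
Numerator: $196,250.00 * 0.084 = 16485.0
PMT = 16485.0 / 0.275759 = $59,780.38

$59,780.38


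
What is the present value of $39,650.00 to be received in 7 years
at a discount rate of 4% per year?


Formula: PV = FV / (1 + r)^n
Substituting: PV = $39,650.00 / (1 + 0.04)^7
Discount factor: (1.04)^7 = 1.315932
PV = $39,650.00 / 1.315932 = $30,130.74

$30,130.74


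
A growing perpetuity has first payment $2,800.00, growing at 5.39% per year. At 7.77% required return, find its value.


Formula: PV = C / (r - g)
Spread: r - g = 0.0777 - 0.0539 = 0.0238
Substituting: PV = $2,800.00 / 0.0238
PV = $117,647.06

$117,647.06


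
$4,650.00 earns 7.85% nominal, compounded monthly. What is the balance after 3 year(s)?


Formula: FV = P * (1 + r/m)^(m*t)
Period rate: r/m = 0.0785 / 12 = 0.006542
Total periods: m*t = 12 * 3 = 36
Growth factor: (1 + 0.006542)^36 = 1.264571
FV = $4,650.00 * 1.264571 = $5,880.26

$5,880.26


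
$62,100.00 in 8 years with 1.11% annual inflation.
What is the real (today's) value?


Formula: Real value = nominal / (1 + inflation)^years
Price level: (1 + 0.0111)^8 = 1.092328
Real value = $62,100.00 / 1.092328 = $56,851.08

$56,851.08


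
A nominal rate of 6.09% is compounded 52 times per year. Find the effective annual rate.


Formula: EAR = (1 + r/m)^m - 1
Period rate: r/m = 0.0609 / 52 = 0.001171
Compounding: (1 + 0.001171)^52 = 1.062755
EAR = 1.062755 - 1 = 0.062755

0.062755


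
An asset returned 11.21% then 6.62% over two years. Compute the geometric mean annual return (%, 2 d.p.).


Formula: Geometric mean = ((1+r1)*(1+r2))^(1/2) - 1
Product: (1 + 0.1121) * (1 + 0.0662) = 1.1121 * 1.0662 = 1.185721
Square root: 1.185721^0.5 = 1.088908
Geometric mean = 1.088908 - 1 = 0.088908
As percentage: 8.89%

8.89%


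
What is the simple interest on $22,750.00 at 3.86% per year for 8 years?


Formula: I = P * r * t
Substituting: I = $22,750.00 * 0.0386 * 8
Step: I = $22,750.00 * 0.3088
I = $7,025.20

$7,025.20


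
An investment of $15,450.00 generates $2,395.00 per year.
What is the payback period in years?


Formula: Payback = investment / annual cash flow
Substituting: Payback = $15,450.00 / $2,395.00
Payback = 6.4509 years

6.4509 years


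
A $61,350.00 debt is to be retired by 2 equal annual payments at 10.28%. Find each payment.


Formula: PMT = PV * r / (1 - (1+r)^(-n))
Denominator: 1 - (1 + 0.1028)^(-2) = 0.177745
Numerator: $61,350.00 * 0.1028 = 6306.78
PMT = 6306.78 / 0.177745 = $35,482.17

$35,482.17


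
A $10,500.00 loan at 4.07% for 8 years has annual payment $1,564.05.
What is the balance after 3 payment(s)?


Formula: Balance = PV*(1+r)^k - PMT*((1+r)^k - 1)/r
Growth: (1 + 0.0407)^3 = 1.127137
Accumulated factor: ((1+r)^k - 1)/r = 3.123756
Balance = $10,500.00 * 1.127137 - $1,564.05 * 3.123756
Balance = $6,949.23

$6,949.23


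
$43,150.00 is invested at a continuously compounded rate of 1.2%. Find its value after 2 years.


Formula: FV = P * e^(r*t)
Exponent: r*t = 0.012 * 2 = 0.024
e^(0.024) = 1.02429
FV = $43,150.00 * 1.02429 = $44,198.13

$44,198.13


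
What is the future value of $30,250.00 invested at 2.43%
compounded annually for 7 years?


Formula: FV = P * (1 + r)^n
Substituting: FV = $30,250.00 * (1 + 0.0243)^7
Growth factor: (1.0243)^7 = 1.183015
FV = $30,250.00 * 1.183015 = $35,786.20

$35,786.20


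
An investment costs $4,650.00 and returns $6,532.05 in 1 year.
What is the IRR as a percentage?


Formula: IRR = C1/C0 - 1
Substituting: IRR = $6,532.05 / $4,650.00 - 1
Ratio: 1.404742 - 1 = 0.404742
IRR = 40.4742%

40.4742%


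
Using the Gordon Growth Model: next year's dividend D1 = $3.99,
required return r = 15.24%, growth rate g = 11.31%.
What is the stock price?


Formula: P = D1 / (r - g)
Spread: r - g = 0.1524 - 0.1131 = 0.0393
Substituting: P = $3.99 / 0.0393
P = $101.53

$101.53


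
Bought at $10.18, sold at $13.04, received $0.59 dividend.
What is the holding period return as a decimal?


Formula: HPR = (P1 - P0 + D) / P0
Gain: $13.04 - $10.18 + $0.59 = $3.45
HPR = $3.45 / $10.18 = 0.3389

0.3389


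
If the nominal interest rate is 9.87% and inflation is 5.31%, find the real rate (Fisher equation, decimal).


Formula: (1 + r_real) = (1 + r_nom) / (1 + inflation)
Substituting: (1 + r_real) = 1.0987 / 1.0531
(1 + r_real) = 1.043301
r_real = 1.043301 - 1 = 0.043301

0.043301


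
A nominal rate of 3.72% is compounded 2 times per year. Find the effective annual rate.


Formula: EAR = (1 + r/m)^m - 1
Period rate: r/m = 0.0372 / 2 = 0.0186
Compounding: (1 + 0.0186)^2 = 1.037546
EAR = 1.037546 - 1 = 0.037546

0.037546


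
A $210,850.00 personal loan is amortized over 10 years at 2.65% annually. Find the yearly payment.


Formula: PMT = PV * r / (1 - (1+r)^(-n))
Denominator: 1 - (1 + 0.0265)^(-10) = 0.230142
Numerator: $210,850.00 * 0.0265 = 5587.525
PMT = 5587.525 / 0.230142 = $24,278.57

$24,278.57


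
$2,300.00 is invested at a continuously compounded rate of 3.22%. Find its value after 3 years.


Formula: FV = P * e^(r*t)
Exponent: r*t = 0.0322 * 3 = 0.0966
e^(0.0966) = 1.10142
FV = $2,300.00 * 1.10142 = $2,533.27

$2,533.27


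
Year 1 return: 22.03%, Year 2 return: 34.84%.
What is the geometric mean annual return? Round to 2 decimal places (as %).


Formula: Geometric mean = ((1+r1)*(1+r2))^(1/2) - 1
Product: (1 + 0.2203) * (1 + 0.3484) = 1.2203 * 1.3484 = 1.645453
Square root: 1.645453^0.5 = 1.282752
Geometric mean = 1.282752 - 1 = 0.282752
As percentage: 28.28%

28.28%


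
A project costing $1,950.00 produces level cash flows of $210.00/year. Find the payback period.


Formula: Payback = investment / annual cash flow
Substituting: Payback = $1,950.00 / $210.00
Payback = 9.2857 years

9.2857 years


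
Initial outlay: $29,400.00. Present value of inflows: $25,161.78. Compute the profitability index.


Formula: PI = PV(cash flows) / initial investment
Substituting: PI = $25,161.78 / $29,400.00
PI = 0.8558

0.8558


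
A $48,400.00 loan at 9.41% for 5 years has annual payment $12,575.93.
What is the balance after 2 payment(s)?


Formula: Balance = PV*(1+r)^k - PMT*((1+r)^k - 1)/r
Growth: (1 + 0.0941)^2 = 1.197055
Accumulated factor: ((1+r)^k - 1)/r = 2.0941
Balance = $48,400.00 * 1.197055 - $12,575.93 * 2.0941
Balance = $31,602.20

$31,602.20


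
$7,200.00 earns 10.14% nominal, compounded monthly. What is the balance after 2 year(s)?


Formula: FV = P * (1 + r/m)^(m*t)
Period rate: r/m = 0.1014 / 12 = 0.00845
Total periods: m*t = 12 * 2 = 24
Growth factor: (1 + 0.00845)^24 = 1.223784
FV = $7,200.00 * 1.223784 = $8,811.25

$8,811.25


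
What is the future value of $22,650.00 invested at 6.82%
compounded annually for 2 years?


Formula: FV = P * (1 + r)^n
Substituting: FV = $22,650.00 * (1 + 0.0682)^2
Growth factor: (1.0682)^2 = 1.141051
FV = $22,650.00 * 1.141051 = $25,844.81

$25,844.81


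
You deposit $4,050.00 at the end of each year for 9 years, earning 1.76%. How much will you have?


Formula: FV = PMT * ((1+r)^n - 1) / r
Growth factor: (1 + 0.0176)^9 = 1.170022
Numerator: 1.170022 - 1 = 0.170022
FV = $4,050.00 * 0.170022 / 0.0176 = $39,124.29

$39,124.29


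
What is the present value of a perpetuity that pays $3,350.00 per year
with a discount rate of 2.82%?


Formula: PV = C / r
Substituting: PV = $3,350.00 / 0.0282
PV = $118,794.33

$118,794.33


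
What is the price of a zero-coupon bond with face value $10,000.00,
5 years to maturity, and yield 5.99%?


Formula: Price = FV / (1 + r)^n
Substituting: Price = $10,000.00 / (1 + 0.0599)^5
Discount factor: (1.0599)^5 = 1.337594
Price = $10,000.00 / 1.337594 = $7,476.11

$7,476.11


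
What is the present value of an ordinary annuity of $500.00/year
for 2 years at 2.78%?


Formula: PV = PMT * (1 - (1+r)^(-n)) / r
Discount factor: (1 + 0.0278)^(-2) = 0.946635
Bracket: 1 - 0.946635 = 0.053365
PV = $500.00 * 0.053365 / 0.0278 = $959.79

$959.79


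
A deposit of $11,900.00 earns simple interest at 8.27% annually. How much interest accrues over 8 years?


Formula: I = P * r * t
Substituting: I = $11,900.00 * 0.0827 * 8
Step: I = $11,900.00 * 0.6616
I = $7,873.04

$7,873.04


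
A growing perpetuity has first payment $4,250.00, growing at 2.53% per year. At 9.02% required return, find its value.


Formula: PV = C / (r - g)
Spread: r - g = 0.0902 - 0.0253 = 0.0649
Substituting: PV = $4,250.00 / 0.0649
PV = $65,485.36

$65,485.36


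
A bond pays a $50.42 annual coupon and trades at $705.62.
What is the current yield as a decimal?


Formula: Current yield = annual coupon / price
Substituting: CY = $50.42 / $705.62
CY = 0.071455

0.071455


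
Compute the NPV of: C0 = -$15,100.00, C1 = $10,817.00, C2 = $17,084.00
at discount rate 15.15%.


Formula: NPV = C0 + C1/(1+r) + C2/(1+r)^2
Discount C1: $10,817.00 / (1 + 0.1515) = $9,393.83
Discount C2: $17,084.00 / (1 + 0.1515)^2 = $12,884.33
NPV = -$15,100.00 + $9,393.83 + $12,884.33 = $7,178.16

$7,178.16


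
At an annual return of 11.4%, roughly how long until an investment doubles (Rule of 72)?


Formula: Years ≈ 72 / r
Substituting: Years ≈ 72 / 11.4
Years ≈ 6.3

6.3 years


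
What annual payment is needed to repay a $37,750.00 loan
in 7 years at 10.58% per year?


Formula: PMT = PV * r / (1 - (1+r)^(-n))
Denominator: 1 - (1 + 0.1058)^(-7) = 0.505389
Numerator: $37,750.00 * 0.1058 = 3993.95
PMT = 3993.95 / 0.505389 = $7,902.73

$7,902.73


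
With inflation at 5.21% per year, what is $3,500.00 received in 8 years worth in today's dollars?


Formula: Real value = nominal / (1 + inflation)^years
Price level: (1 + 0.0521)^8 = 1.501261
Real value = $3,500.00 / 1.501261 = $2,331.37

$2,331.37


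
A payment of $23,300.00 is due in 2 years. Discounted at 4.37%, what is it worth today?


Formula: PV = FV / (1 + r)^n
Substituting: PV = $23,300.00 / (1 + 0.0437)^2
Discount factor: (1.0437)^2 = 1.08931
PV = $23,300.00 / 1.08931 = $21,389.69

$21,389.69


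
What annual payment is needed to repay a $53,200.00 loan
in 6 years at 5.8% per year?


Formula: PMT = PV * r / (1 - (1+r)^(-n))
Denominator: 1 - (1 + 0.058)^(-6) = 0.287006
Numerator: $53,200.00 * 0.058 = 3085.6
PMT = 3085.6 / 0.287006 = $10,751.00

$10,751.00


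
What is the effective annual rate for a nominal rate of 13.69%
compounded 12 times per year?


Formula: EAR = (1 + r/m)^m - 1
Period rate: r/m = 0.1369 / 12 = 0.011408
Compounding: (1 + 0.011408)^12 = 1.145825
EAR = 1.145825 - 1 = 0.145825

0.145825


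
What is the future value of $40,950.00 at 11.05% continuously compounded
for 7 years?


Formula: FV = P * e^(r*t)
Exponent: r*t = 0.1105 * 7 = 0.7735
e^(0.7735) = 2.167339
FV = $40,950.00 * 2.167339 = $88,752.52

$88,752.52


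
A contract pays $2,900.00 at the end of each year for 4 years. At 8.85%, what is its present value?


Formula: PV = PMT * (1 - (1+r)^(-n)) / r
Discount factor: (1 + 0.0885)^(-4) = 0.712338
Bracket: 1 - 0.712338 = 0.287662
PV = $2,900.00 * 0.287662 / 0.0885 = $9,426.20

$9,426.20


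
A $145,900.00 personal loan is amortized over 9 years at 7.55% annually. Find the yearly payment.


Formula: PMT = PV * r / (1 - (1+r)^(-n))
Denominator: 1 - (1 + 0.0755)^(-9) = 0.480595
Numerator: $145,900.00 * 0.0755 = 11015.45
PMT = 11015.45 / 0.480595 = $22,920.45

$22,920.45


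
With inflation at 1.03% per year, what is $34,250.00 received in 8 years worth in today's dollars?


Formula: Real value = nominal / (1 + inflation)^years
Price level: (1 + 0.0103)^8 = 1.085433
Real value = $34,250.00 / 1.085433 = $31,554.24

$31,554.24


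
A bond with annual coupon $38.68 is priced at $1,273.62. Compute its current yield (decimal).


Formula: Current yield = annual coupon / price
Substituting: CY = $38.68 / $1,273.62
CY = 0.03037

0.03037


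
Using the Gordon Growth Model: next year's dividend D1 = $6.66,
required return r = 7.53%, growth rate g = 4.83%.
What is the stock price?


Formula: P = D1 / (r - g)
Spread: r - g = 0.0753 - 0.0483 = 0.027
Substituting: P = $6.66 / 0.027
P = $246.67

$246.67


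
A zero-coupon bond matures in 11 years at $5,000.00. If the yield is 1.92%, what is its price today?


Formula: Price = FV / (1 + r)^n
Substituting: Price = $5,000.00 / (1 + 0.0192)^11
Discount factor: (1.0192)^11 = 1.232689
Price = $5,000.00 / 1.232689 = $4,056.17

$4,056.17


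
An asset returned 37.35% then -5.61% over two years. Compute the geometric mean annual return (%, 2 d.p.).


Formula: Geometric mean = ((1+r1)*(1+r2))^(1/2) - 1
Product: (1 + 0.3735) * (1 + -0.0561) = 1.3735 * 0.9439 = 1.296447
Square root: 1.296447^0.5 = 1.138616
Geometric mean = 1.138616 - 1 = 0.138616
As percentage: 13.86%

13.86%


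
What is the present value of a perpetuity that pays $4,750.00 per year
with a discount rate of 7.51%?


Formula: PV = C / r
Substituting: PV = $4,750.00 / 0.0751
PV = $63,249.00

$63,249.00


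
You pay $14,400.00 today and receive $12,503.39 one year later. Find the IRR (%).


Formula: IRR = C1/C0 - 1
Substituting: IRR = $12,503.39 / $14,400.00 - 1
Ratio: 0.868291 - 1 = -0.131709
IRR = -13.1709%

-13.1709%


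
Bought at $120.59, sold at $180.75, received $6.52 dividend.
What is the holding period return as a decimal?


Formula: HPR = (P1 - P0 + D) / P0
Gain: $180.75 - $120.59 + $6.52 = $66.68
HPR = $66.68 / $120.59 = 0.5529

0.5529


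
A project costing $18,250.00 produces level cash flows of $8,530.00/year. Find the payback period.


Formula: Payback = investment / annual cash flow
Substituting: Payback = $18,250.00 / $8,530.00
Payback = 2.1395 years

2.1395 years


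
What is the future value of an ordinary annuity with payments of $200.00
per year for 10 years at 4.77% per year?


Formula: FV = PMT * ((1+r)^n - 1) / r
Growth factor: (1 + 0.0477)^10 = 1.593564
Numerator: 1.593564 - 1 = 0.593564
FV = $200.00 * 0.593564 / 0.0477 = $2,488.74

$2,488.74


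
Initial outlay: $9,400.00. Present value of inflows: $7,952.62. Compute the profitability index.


Formula: PI = PV(cash flows) / initial investment
Substituting: PI = $7,952.62 / $9,400.00
PI = 0.846

0.846


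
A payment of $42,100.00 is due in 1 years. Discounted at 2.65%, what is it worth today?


Formula: PV = FV / (1 + r)^n
Substituting: PV = $42,100.00 / (1 + 0.0265)^1
Discount factor: (1.0265)^1 = 1.0265
PV = $42,100.00 / 1.0265 = $41,013.15

$41,013.15


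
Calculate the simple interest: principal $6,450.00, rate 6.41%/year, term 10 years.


Formula: I = P * r * t
Substituting: I = $6,450.00 * 0.0641 * 10
Step: I = $6,450.00 * 0.641
I = $4,134.45

$4,134.45


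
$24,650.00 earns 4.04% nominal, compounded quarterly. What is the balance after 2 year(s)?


Formula: FV = P * (1 + r/m)^(m*t)
Period rate: r/m = 0.0404 / 4 = 0.0101
Total periods: m*t = 4 * 2 = 8
Growth factor: (1 + 0.0101)^8 = 1.083715
FV = $24,650.00 * 1.083715 = $26,713.57

$26,713.57


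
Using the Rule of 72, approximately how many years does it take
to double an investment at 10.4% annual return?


Formula: Years ≈ 72 / r
Substituting: Years ≈ 72 / 10.4
Years ≈ 6.9

6.9 years


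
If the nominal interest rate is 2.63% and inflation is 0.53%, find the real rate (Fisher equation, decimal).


Formula: (1 + r_real) = (1 + r_nom) / (1 + inflation)
Substituting: (1 + r_real) = 1.0263 / 1.0053
(1 + r_real) = 1.020889
r_real = 1.020889 - 1 = 0.020889

0.020889


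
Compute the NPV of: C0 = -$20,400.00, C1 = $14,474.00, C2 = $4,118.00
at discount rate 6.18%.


Formula: NPV = C0 + C1/(1+r) + C2/(1+r)^2
Discount C1: $14,474.00 / (1 + 0.0618) = $13,631.57
Discount C2: $4,118.00 / (1 + 0.0618)^2 = $3,652.59
NPV = -$20,400.00 + $13,631.57 + $3,652.59 = -$3,115.84

-$3,115.84


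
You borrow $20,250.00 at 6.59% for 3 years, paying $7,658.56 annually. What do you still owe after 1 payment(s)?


Formula: Balance = PV*(1+r)^k - PMT*((1+r)^k - 1)/r
Growth: (1 + 0.0659)^1 = 1.0659
Accumulated factor: ((1+r)^k - 1)/r = 1.0
Balance = $20,250.00 * 1.0659 - $7,658.56 * 1.0
Balance = $13,925.92

$13,925.92


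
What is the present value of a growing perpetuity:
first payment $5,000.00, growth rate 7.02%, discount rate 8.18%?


Formula: PV = C / (r - g)
Spread: r - g = 0.0818 - 0.0702 = 0.0116
Substituting: PV = $5,000.00 / 0.0116
PV = $431,034.48

$431,034.48


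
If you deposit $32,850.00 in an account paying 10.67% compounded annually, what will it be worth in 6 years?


Formula: FV = P * (1 + r)^n
Substituting: FV = $32,850.00 * (1 + 0.1067)^6
Growth factor: (1.1067)^6 = 1.837297
FV = $32,850.00 * 1.837297 = $60,355.22

$60,355.22


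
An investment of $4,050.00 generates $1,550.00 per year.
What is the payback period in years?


Formula: Payback = investment / annual cash flow
Substituting: Payback = $4,050.00 / $1,550.00
Payback = 2.6129 years

2.6129 years


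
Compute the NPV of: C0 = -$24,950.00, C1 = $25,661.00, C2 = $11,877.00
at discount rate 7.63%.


Formula: NPV = C0 + C1/(1+r) + C2/(1+r)^2
Discount C1: $25,661.00 / (1 + 0.0763) = $23,841.87
Discount C2: $11,877.00 / (1 + 0.0763)^2 = $10,252.74
NPV = -$24,950.00 + $23,841.87 + $10,252.74 = $9,144.61

$9,144.61


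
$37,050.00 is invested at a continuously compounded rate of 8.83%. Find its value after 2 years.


Formula: FV = P * e^(r*t)
Exponent: r*t = 0.0883 * 2 = 0.1766
e^(0.1766) = 1.193154
FV = $37,050.00 * 1.193154 = $44,206.35

$44,206.35


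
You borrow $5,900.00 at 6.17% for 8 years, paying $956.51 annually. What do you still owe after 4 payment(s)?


Formula: Balance = PV*(1+r)^k - PMT*((1+r)^k - 1)/r
Growth: (1 + 0.0617)^4 = 1.270595
Accumulated factor: ((1+r)^k - 1)/r = 4.385662
Balance = $5,900.00 * 1.270595 - $956.51 * 4.385662
Balance = $3,301.58

$3,301.58


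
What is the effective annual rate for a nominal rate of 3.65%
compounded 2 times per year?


Formula: EAR = (1 + r/m)^m - 1
Period rate: r/m = 0.0365 / 2 = 0.01825
Compounding: (1 + 0.01825)^2 = 1.036833
EAR = 1.036833 - 1 = 0.036833

0.036833


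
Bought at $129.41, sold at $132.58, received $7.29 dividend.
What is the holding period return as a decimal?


Formula: HPR = (P1 - P0 + D) / P0
Gain: $132.58 - $129.41 + $7.29 = $10.46
HPR = $10.46 / $129.41 = 0.0808

0.0808


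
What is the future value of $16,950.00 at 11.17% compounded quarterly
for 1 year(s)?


Formula: FV = P * (1 + r/m)^(m*t)
Period rate: r/m = 0.1117 / 4 = 0.027925
Total periods: m*t = 4 * 1 = 4
Growth factor: (1 + 0.027925)^4 = 1.116467
FV = $16,950.00 * 1.116467 = $18,924.11

$18,924.11


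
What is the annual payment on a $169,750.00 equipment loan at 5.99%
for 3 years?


Formula: PMT = PV * r / (1 - (1+r)^(-n))
Denominator: 1 - (1 + 0.0599)^(-3) = 0.160143
Numerator: $169,750.00 * 0.0599 = 10168.025
PMT = 10168.025 / 0.160143 = $63,493.39

$63,493.39


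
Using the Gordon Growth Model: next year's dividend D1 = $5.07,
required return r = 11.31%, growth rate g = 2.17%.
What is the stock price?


Formula: P = D1 / (r - g)
Spread: r - g = 0.1131 - 0.0217 = 0.0914
Substituting: P = $5.07 / 0.0914
P = $55.47

$55.47


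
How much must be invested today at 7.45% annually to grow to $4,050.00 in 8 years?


Formula: PV = FV / (1 + r)^n
Substituting: PV = $4,050.00 / (1 + 0.0745)^8
Discount factor: (1.0745)^8 = 1.776852
PV = $4,050.00 / 1.776852 = $2,279.31

$2,279.31


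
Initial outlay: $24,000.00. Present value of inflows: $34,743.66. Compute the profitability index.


Formula: PI = PV(cash flows) / initial investment
Substituting: PI = $34,743.66 / $24,000.00
PI = 1.4477

1.4477


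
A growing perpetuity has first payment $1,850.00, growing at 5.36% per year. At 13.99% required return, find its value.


Formula: PV = C / (r - g)
Spread: r - g = 0.1399 - 0.0536 = 0.0863
Substituting: PV = $1,850.00 / 0.0863
PV = $21,436.85

$21,436.85


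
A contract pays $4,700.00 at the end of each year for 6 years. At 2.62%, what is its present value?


Formula: PV = PMT * (1 - (1+r)^(-n)) / r
Discount factor: (1 + 0.0262)^(-6) = 0.856264
Bracket: 1 - 0.856264 = 0.143736
PV = $4,700.00 * 0.143736 / 0.0262 = $25,784.61

$25,784.61


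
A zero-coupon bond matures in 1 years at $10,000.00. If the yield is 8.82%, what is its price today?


Formula: Price = FV / (1 + r)^n
Substituting: Price = $10,000.00 / (1 + 0.0882)^1
Discount factor: (1.0882)^1 = 1.0882
Price = $10,000.00 / 1.0882 = $9,189.49

$9,189.49


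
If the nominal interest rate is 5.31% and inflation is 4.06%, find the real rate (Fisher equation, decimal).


Formula: (1 + r_real) = (1 + r_nom) / (1 + inflation)
Substituting: (1 + r_real) = 1.0531 / 1.0406
(1 + r_real) = 1.012012
r_real = 1.012012 - 1 = 0.012012

0.012012


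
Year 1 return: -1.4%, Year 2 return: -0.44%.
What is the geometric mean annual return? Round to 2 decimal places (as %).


Formula: Geometric mean = ((1+r1)*(1+r2))^(1/2) - 1
Product: (1 + -0.014) * (1 + -0.0044) = 0.986 * 0.9956 = 0.981662
Square root: 0.981662^0.5 = 0.990788
Geometric mean = 0.990788 - 1 = -0.009212
As percentage: -0.92%

-0.92%


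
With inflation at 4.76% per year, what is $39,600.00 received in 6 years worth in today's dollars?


Formula: Real value = nominal / (1 + inflation)^years
Price level: (1 + 0.0476)^6 = 1.321822
Real value = $39,600.00 / 1.321822 = $29,958.65

$29,958.65


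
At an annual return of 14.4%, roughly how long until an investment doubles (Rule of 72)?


Formula: Years ≈ 72 / r
Substituting: Years ≈ 72 / 14.4
Years ≈ 5.0

5.0 years


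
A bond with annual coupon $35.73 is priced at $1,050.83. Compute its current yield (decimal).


Formula: Current yield = annual coupon / price
Substituting: CY = $35.73 / $1,050.83
CY = 0.034002

0.034002


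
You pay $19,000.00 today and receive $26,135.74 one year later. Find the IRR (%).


Formula: IRR = C1/C0 - 1
Substituting: IRR = $26,135.74 / $19,000.00 - 1
Ratio: 1.375565 - 1 = 0.375565
IRR = 37.5565%

37.5565%


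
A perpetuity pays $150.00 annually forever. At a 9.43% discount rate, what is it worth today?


Formula: PV = C / r
Substituting: PV = $150.00 / 0.0943
PV = $1,590.67

$1,590.67


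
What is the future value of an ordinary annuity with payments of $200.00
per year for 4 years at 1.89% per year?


Formula: FV = PMT * ((1+r)^n - 1) / r
Growth factor: (1 + 0.0189)^4 = 1.07777
Numerator: 1.07777 - 1 = 0.07777
FV = $200.00 * 0.07777 / 0.0189 = $822.97

$822.97


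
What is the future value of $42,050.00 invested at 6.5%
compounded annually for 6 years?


Formula: FV = P * (1 + r)^n
Substituting: FV = $42,050.00 * (1 + 0.065)^6
Growth factor: (1.065)^6 = 1.459142
FV = $42,050.00 * 1.459142 = $61,356.93

$61,356.93


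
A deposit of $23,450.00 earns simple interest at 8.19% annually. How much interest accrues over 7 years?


Formula: I = P * r * t
Substituting: I = $23,450.00 * 0.0819 * 7
Step: I = $23,450.00 * 0.5733
I = $13,443.89

$13,443.89


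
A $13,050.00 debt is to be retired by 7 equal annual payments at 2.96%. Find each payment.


Formula: PMT = PV * r / (1 - (1+r)^(-n))
Denominator: 1 - (1 + 0.0296)^(-7) = 0.184695
Numerator: $13,050.00 * 0.0296 = 386.28
PMT = 386.28 / 0.184695 = $2,091.45

$2,091.45


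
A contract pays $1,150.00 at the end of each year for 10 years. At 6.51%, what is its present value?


Formula: PV = PMT * (1 - (1+r)^(-n)) / r
Discount factor: (1 + 0.0651)^(-10) = 0.532226
Bracket: 1 - 0.532226 = 0.467774
PV = $1,150.00 * 0.467774 / 0.0651 = $8,263.29

$8,263.29


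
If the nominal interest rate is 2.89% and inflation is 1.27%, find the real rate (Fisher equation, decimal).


Formula: (1 + r_real) = (1 + r_nom) / (1 + inflation)
Substituting: (1 + r_real) = 1.0289 / 1.0127
(1 + r_real) = 1.015997
r_real = 1.015997 - 1 = 0.015997

0.015997


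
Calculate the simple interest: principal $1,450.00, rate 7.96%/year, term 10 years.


Formula: I = P * r * t
Substituting: I = $1,450.00 * 0.0796 * 10
Step: I = $1,450.00 * 0.796
I = $1,154.20

$1,154.20


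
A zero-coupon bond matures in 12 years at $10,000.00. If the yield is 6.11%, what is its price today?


Formula: Price = FV / (1 + r)^n
Substituting: Price = $10,000.00 / (1 + 0.0611)^12
Discount factor: (1.0611)^12 = 2.037398
Price = $10,000.00 / 2.037398 = $4,908.22

$4,908.22


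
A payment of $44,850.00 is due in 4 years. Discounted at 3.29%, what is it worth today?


Formula: PV = FV / (1 + r)^n
Substituting: PV = $44,850.00 / (1 + 0.0329)^4
Discount factor: (1.0329)^4 = 1.138238
PV = $44,850.00 / 1.138238 = $39,403.00

$39,403.00


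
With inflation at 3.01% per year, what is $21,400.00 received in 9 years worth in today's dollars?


Formula: Real value = nominal / (1 + inflation)^years
Price level: (1 + 0.0301)^9 = 1.305914
Real value = $21,400.00 / 1.305914 = $16,386.99

$16,386.99


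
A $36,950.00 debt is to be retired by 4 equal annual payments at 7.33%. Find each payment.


Formula: PMT = PV * r / (1 - (1+r)^(-n))
Denominator: 1 - (1 + 0.0733)^(-4) = 0.246444
Numerator: $36,950.00 * 0.0733 = 2708.435
PMT = 2708.435 / 0.246444 = $10,990.06

$10,990.06


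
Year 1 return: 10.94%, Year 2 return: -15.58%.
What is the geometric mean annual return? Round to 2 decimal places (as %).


Formula: Geometric mean = ((1+r1)*(1+r2))^(1/2) - 1
Product: (1 + 0.1094) * (1 + -0.1558) = 1.1094 * 0.8442 = 0.936555
Square root: 0.936555^0.5 = 0.967758
Geometric mean = 0.967758 - 1 = -0.032242
As percentage: -3.22%

-3.22%


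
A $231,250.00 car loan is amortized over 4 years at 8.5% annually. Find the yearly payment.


Formula: PMT = PV * r / (1 - (1+r)^(-n))
Denominator: 1 - (1 + 0.085)^(-4) = 0.278426
Numerator: $231,250.00 * 0.085 = 19656.25
PMT = 19656.25 / 0.278426 = $70,597.83

$70,597.83
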